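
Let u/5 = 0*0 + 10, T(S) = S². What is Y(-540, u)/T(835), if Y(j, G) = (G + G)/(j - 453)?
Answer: -4/27693777 ≈ -1.4444e-7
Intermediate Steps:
u = 50 (u = 5*(0*0 + 10) = 5*(0 + 10) = 5*10 = 50)
Y(j, G) = 2*G/(-453 + j) (Y(j, G) = (2*G)/(-453 + j) = 2*G/(-453 + j))
Y(-540, u)/T(835) = (2*50/(-453 - 540))/(835²) = (2*50/(-993))/697225 = (2*50*(-1/993))*(1/697225) = -100/993*1/697225 = -4/27693777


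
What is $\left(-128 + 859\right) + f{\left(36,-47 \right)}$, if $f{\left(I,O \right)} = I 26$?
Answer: $1667$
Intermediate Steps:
$f{\left(I,O \right)} = 26 I$
$\left(-128 + 859\right) + f{\left(36,-47 \right)} = \left(-128 + 859\right) + 26 \cdot 36 = 731 + 936 = 1667$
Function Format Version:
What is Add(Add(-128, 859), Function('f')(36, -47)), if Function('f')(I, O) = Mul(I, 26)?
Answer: 1667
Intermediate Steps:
Function('f')(I, O) = Mul(26, I)
Add(Add(-128, 859), Function('f')(36, -47)) = Add(Add(-128, 859), Mul(26, 36)) = Add(731, 936) = 1667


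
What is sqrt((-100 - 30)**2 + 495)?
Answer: 7*sqrt(355) ≈ 131.89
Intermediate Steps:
sqrt((-100 - 30)**2 + 495) = sqrt((-130)**2 + 495) = sqrt(16900 + 495) = sqrt(17395) = 7*sqrt(355)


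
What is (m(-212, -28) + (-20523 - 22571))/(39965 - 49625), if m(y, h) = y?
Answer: 21653/4830 ≈ 4.4830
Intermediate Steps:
(m(-212, -28) + (-20523 - 22571))/(39965 - 49625) = (-212 + (-20523 - 22571))/(39965 - 49625) = (-212 - 43094)/(-9660) = -43306*(-1/9660) = 21653/4830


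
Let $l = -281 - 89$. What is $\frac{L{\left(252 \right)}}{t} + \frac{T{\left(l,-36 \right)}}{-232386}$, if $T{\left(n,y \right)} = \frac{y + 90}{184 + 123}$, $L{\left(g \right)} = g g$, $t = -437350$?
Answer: $- \frac{377546488659}{2600136937475} \approx -0.1452$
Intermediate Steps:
$l = -370$
$L{\left(g \right)} = g^{2}$
$T{\left(n,y \right)} = \frac{90}{307} + \frac{y}{307}$ ($T{\left(n,y \right)} = \frac{90 + y}{307} = \left(90 + y\right) \frac{1}{307} = \frac{90}{307} + \frac{y}{307}$)
$\frac{L{\left(252 \right)}}{t} + \frac{T{\left(l,-36 \right)}}{-232386} = \frac{252^{2}}{-437350} + \frac{\frac{90}{307} + \frac{1}{307} \left(-36\right)}{-232386} = 63504 \left(- \frac{1}{437350}\right) + \left(\frac{90}{307} - \frac{36}{307}\right) \left(- \frac{1}{232386}\right) = - \frac{31752}{218675} + \frac{54}{307} \left(- \frac{1}{232386}\right) = - \frac{31752}{218675} - \frac{9}{11890417} = - \frac{377546488659}{2600136937475}$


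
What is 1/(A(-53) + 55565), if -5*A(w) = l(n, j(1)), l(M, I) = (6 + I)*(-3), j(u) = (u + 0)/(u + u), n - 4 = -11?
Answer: 10/555689 ≈ 1.7996e-5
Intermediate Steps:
n = -7 (n = 4 - 11 = -7)
j(u) = 1/2 (j(u) = u/((2*u)) = u*(1/(2*u)) = 1/2)
l(M, I) = -18 - 3*I
A(w) = 39/10 (A(w) = -(-18 - 3*1/2)/5 = -(-18 - 3/2)/5 = -1/5*(-39/2) = 39/10)
1/(A(-53) + 55565) = 1/(39/10 + 55565) = 1/(555689/10) = 10/555689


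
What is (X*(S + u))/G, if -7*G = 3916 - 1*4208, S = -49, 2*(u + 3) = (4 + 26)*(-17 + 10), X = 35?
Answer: -38465/292 ≈ -131.73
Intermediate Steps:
u = -108 (u = -3 + ((4 + 26)*(-17 + 10))/2 = -3 + (30*(-7))/2 = -3 + (½)*(-210) = -3 - 105 = -108)
G = 292/7 (G = -(3916 - 1*4208)/7 = -(3916 - 4208)/7 = -⅐*(-292) = 292/7 ≈ 41.714)
(X*(S + u))/G = (35*(-49 - 108))/(292/7) = (35*(-157))*(7/292) = -5495*7/292 = -38465/292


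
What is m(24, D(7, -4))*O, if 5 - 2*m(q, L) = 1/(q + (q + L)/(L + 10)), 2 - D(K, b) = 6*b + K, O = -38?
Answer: -69654/739 ≈ -94.254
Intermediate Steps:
D(K, b) = 2 - K - 6*b (D(K, b) = 2 - (6*b + K) = 2 - (K + 6*b) = 2 + (-K - 6*b) = 2 - K - 6*b)
m(q, L) = 5/2 - 1/(2*(q + (L + q)/(10 + L))) (m(q, L) = 5/2 - 1/(2*(q + (q + L)/(L + 10))) = 5/2 - 1/(2*(q + (L + q)/(10 + L))))
m(24, D(7, -4))*O = ((-10 + 4*(2 - 1*7 - 6*(-4)) + 55*24 + 5*(2 - 1*7 - 6*(-4))*24)/(2*((2 - 1*7 - 6*(-4)) + 11*24 + (2 - 1*7 - 6*(-4))*24)))*(-38) = ((-10 + 4*(2 - 7 + 24) + 1320 + 5*(2 - 7 + 24)*24)/(2*((2 - 7 + 24) + 264 + (2 - 7 + 24)*24)))*(-38) = ((-10 + 4*19 + 1320 + 5*19*24)/(2*(19 + 264 + 19*24)))*(-38) = ((-10 + 76 + 1320 + 2280)/(2*(19 + 264 + 456)))*(-38) = ((½)*3666/739)*(-38) = ((½)*(1/739)*3666)*(-38) = (1833/739)*(-38) = -69654/739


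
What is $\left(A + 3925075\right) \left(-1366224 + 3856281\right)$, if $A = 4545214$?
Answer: $21091502416473$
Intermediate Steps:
$\left(A + 3925075\right) \left(-1366224 + 3856281\right) = \left(4545214 + 3925075\right) \left(-1366224 + 3856281\right) = 8470289 \cdot 2490057 = 21091502416473$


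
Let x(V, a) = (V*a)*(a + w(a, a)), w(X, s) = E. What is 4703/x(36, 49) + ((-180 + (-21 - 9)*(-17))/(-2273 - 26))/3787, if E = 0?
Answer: 531393067/9773232084 ≈ 0.054372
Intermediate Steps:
w(X, s) = 0
x(V, a) = V*a**2 (x(V, a) = (V*a)*(a + 0) = (V*a)*a = V*a**2)
4703/x(36, 49) + ((-180 + (-21 - 9)*(-17))/(-2273 - 26))/3787 = 4703/((36*49**2)) + ((-180 + (-21 - 9)*(-17))/(-2273 - 26))/3787 = 4703/((36*2401)) + ((-180 - 30*(-17))/(-2299))*(1/3787) = 4703/86436 + ((-180 + 510)*(-1/2299))*(1/3787) = 4703*(1/86436) + (330*(-1/2299))*(1/3787) = 4703/86436 - 30/209*1/3787 = 4703/86436 - 30/791483 = 531393067/9773232084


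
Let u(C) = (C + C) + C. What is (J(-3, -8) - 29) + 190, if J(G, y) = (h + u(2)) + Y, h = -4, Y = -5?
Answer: 158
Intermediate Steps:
u(C) = 3*C (u(C) = 2*C + C = 3*C)
J(G, y) = -3 (J(G, y) = (-4 + 3*2) - 5 = (-4 + 6) - 5 = 2 - 5 = -3)
(J(-3, -8) - 29) + 190 = (-3 - 29) + 190 = -32 + 190 = 158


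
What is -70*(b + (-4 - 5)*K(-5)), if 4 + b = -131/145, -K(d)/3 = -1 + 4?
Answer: -154476/29 ≈ -5326.8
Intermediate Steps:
K(d) = -9 (K(d) = -3*(-1 + 4) = -3*3 = -9)
b = -711/145 (b = -4 - 131/145 = -711/145 ≈ -4.9035)
-70*(b + (-4 - 5)*K(-5)) = -70*(-711/145 + (-4 - 5)*(-9)) = -70*(-711/145 - 9*(-9)) = -70*(-711/145 + 81) = -70*11034/145 = -154476/29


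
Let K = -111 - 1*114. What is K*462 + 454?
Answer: -103496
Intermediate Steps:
K = -225 (K = -111 - 114 = -225)
K*462 + 454 = -225*462 + 454 = -103950 + 454 = -103496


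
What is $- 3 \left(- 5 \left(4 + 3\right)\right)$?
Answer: $105$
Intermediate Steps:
$- 3 \left(- 5 \left(4 + 3\right)\right) = - 3 \left(\left(-5\right) 7\right) = \left(-3\right) \left(-35\right) = 105$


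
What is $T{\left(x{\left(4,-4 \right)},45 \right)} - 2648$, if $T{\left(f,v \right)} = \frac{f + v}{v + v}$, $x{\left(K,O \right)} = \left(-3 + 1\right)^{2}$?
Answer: $- \frac{238271}{90} \approx -2647.5$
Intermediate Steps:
$x{\left(K,O \right)} = 4$ ($x{\left(K,O \right)} = \left(-2\right)^{2} = 4$)
$T{\left(f,v \right)} = \frac{f + v}{2 v}$
$T{\left(x{\left(4,-4 \right)},45 \right)} - 2648 = \frac{4 + 45}{2 \cdot 45} - 2648 = \frac{1}{2} \cdot \frac{1}{45} \cdot 49 - 2648 = \frac{49}{90} - 2648 = - \frac{238271}{90}$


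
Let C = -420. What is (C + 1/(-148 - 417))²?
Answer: 56311764601/319225 ≈ 1.7640e+5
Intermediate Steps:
(C + 1/(-148 - 417))² = (-420 + 1/(-148 - 417))² = (-420 + 1/(-565))² = (-420 - 1/565)² = (-237301/565)² = 56311764601/319225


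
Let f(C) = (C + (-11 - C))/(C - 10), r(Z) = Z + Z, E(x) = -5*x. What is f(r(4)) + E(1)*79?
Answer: -779/2 ≈ -389.50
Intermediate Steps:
r(Z) = 2*Z
f(C) = -11/(-10 + C)
f(r(4)) + E(1)*79 = -11/(-10 + 2*4) - 5*1*79 = -11/(-10 + 8) - 5*79 = -11/(-2) - 395 = -11*(-½) - 395 = 11/2 - 395 = -779/2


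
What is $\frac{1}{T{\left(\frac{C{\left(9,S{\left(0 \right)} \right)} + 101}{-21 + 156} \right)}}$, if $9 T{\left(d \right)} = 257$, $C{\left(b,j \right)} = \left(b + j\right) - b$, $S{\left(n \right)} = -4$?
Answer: $\frac{9}{257} \approx 0.035019$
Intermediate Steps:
$C{\left(b,j \right)} = j$
$T{\left(d \right)} = \frac{257}{9}$ ($T{\left(d \right)} = \frac{1}{9} \cdot 257 = \frac{257}{9}$)
$\frac{1}{T{\left(\frac{C{\left(9,S{\left(0 \right)} \right)} + 101}{-21 + 156} \right)}} = \frac{1}{\frac{257}{9}} = \frac{9}{257}$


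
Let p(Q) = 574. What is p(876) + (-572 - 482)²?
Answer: 1111490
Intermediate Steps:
p(876) + (-572 - 482)² = 574 + (-572 - 482)² = 574 + (-1054)² = 574 + 1110916 = 1111490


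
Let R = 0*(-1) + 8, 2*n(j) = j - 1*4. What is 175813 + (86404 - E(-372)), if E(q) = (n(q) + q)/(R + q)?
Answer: 3408801/13 ≈ 2.6222e+5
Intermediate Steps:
n(j) = -2 + j/2 (n(j) = (j - 1*4)/2 = (j - 4)/2 = (-4 + j)/2 = -2 + j/2)
R = 8 (R = 0 + 8 = 8)
E(q) = (-2 + 3*q/2)/(8 + q) (E(q) = ((-2 + q/2) + q)/(8 + q) = (-2 + 3*q/2)/(8 + q))
175813 + (86404 - E(-372)) = 175813 + (86404 - (-4 + 3*(-372))/(2*(8 - 372))) = 175813 + (86404 - (-4 - 1116)/(2*(-364))) = 175813 + (86404 - (-1)*(-1120)/(2*364)) = 175813 + (86404 - 1*20/13) = 175813 + (86404 - 20/13) = 175813 + 1123232/13 = 3408801/13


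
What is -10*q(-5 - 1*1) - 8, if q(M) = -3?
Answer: 22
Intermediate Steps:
-10*q(-5 - 1*1) - 8 = -10*(-3) - 8 = 30 - 8 = 22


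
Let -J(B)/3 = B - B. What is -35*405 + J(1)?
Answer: -14175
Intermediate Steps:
J(B) = 0 (J(B) = -3*(B - B) = -3*0 = 0)
-35*405 + J(1) = -35*405 + 0 = -14175 + 0 = -14175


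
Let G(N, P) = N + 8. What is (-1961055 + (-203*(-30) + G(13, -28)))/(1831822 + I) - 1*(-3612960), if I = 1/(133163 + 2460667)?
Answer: 17166739014710267040/4751434858261 ≈ 3.6130e+6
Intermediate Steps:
G(N, P) = 8 + N
I = 1/2593830 ≈ 3.8553e-7
(-1961055 + (-203*(-30) + G(13, -28)))/(1831822 + I) - 1*(-3612960) = (-1961055 + (-203*(-30) + (8 + 13)))/(1831822 + 1/2593830) - 1*(-3612960) = (-1961055 + (6090 + 21))/(4751434858261/2593830) + 3612960 = (-1961055 + 6111)*(2593830/4751434858261) + 3612960 = -1954944*2593830/4751434858261 + 3612960 = -5070792395520/4751434858261 + 3612960 = 17166739014710267040/4751434858261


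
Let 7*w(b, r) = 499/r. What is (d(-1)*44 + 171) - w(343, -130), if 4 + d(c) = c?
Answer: -44091/910 ≈ -48.452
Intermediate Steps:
d(c) = -4 + c
w(b, r) = 499/(7*r) (w(b, r) = (499/r)/7 = 499/(7*r))
(d(-1)*44 + 171) - w(343, -130) = ((-4 - 1)*44 + 171) - 499/(7*(-130)) = (-5*44 + 171) - 499*(-1)/(7*130) = (-220 + 171) - 1*(-499/910) = -49 + 499/910 = -44091/910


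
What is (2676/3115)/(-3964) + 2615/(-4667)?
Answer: -8075535698/14406865655 ≈ -0.56053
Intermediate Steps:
(2676/3115)/(-3964) + 2615/(-4667) = (2676*(1/3115))*(-1/3964) + 2615*(-1/4667) = (2676/3115)*(-1/3964) - 2615/4667 = -669/3086965 - 2615/4667 = -8075535698/14406865655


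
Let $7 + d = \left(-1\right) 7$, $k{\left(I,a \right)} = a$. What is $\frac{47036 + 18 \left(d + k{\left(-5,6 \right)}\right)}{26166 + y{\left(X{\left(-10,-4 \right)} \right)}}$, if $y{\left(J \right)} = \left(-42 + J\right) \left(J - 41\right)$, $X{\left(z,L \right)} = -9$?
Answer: $\frac{11723}{7179} \approx 1.633$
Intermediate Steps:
$d = -14$ ($d = -7 - 7 = -14$)
$y{\left(J \right)} = \left(-42 + J\right) \left(-41 + J\right)$
$\frac{47036 + 18 \left(d + k{\left(-5,6 \right)}\right)}{26166 + y{\left(X{\left(-10,-4 \right)} \right)}} = \frac{47036 + 18 \left(-14 + 6\right)}{26166 + \left(1722 + \left(-9\right)^{2} - -747\right)} = \frac{47036 + 18 \left(-8\right)}{26166 + \left(1722 + 81 + 747\right)} = \frac{47036 - 144}{26166 + 2550} = \frac{46892}{28716} = 46892 \cdot \frac{1}{28716} = \frac{11723}{7179}$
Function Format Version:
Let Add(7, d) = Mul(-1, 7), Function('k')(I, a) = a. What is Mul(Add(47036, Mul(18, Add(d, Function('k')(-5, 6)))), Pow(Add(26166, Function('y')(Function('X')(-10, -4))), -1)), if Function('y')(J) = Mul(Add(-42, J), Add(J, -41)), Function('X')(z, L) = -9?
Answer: Rational(11723, 7179) ≈ 1.6330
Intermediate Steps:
d = -14 (d = Add(-7, Mul(-1, 7)) = Add(-7, -7) = -14)
Function('y')(J) = Mul(Add(-42, J), Add(-41, J))
Mul(Add(47036, Mul(18, Add(d, Function('k')(-5, 6)))), Pow(Add(26166, Function('y')(Function('X')(-10, -4))), -1)) = Mul(Add(47036, Mul(18, Add(-14, 6))), Pow(Add(26166, Add(1722, Pow(-9, 2), Mul(-83, -9))), -1)) = Mul(Add(47036, Mul(18, -8)), Pow(Add(26166, Add(1722, 81, 747)), -1)) = Mul(Add(47036, -144), Pow(Add(26166, 2550), -1)) = Mul(46892, Pow(28716, -1)) = Mul(46892, Rational(1, 28716)) = Rational(11723, 7179)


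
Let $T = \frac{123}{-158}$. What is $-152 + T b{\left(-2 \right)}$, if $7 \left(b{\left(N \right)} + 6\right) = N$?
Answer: $- \frac{81350}{553} \approx -147.11$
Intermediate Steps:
$b{\left(N \right)} = -6 + \frac{N}{7}$
$T = - \frac{123}{158}$ ($T = 123 \left(- \frac{1}{158}\right) = - \frac{123}{158} \approx -0.77848$)
$-152 + T b{\left(-2 \right)} = -152 - \frac{123 \left(-6 + \frac{1}{7} \left(-2\right)\right)}{158} = -152 - \frac{123 \left(-6 - \frac{2}{7}\right)}{158} = -152 - - \frac{2706}{553} = -152 + \frac{2706}{553} = - \frac{81350}{553}$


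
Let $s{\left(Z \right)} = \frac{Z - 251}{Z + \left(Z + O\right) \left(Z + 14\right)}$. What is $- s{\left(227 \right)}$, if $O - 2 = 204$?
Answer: $\frac{2}{8715} \approx 0.00022949$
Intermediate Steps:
$O = 206$ ($O = 2 + 204 = 206$)
$s{\left(Z \right)} = \frac{-251 + Z}{Z + \left(14 + Z\right) \left(206 + Z\right)}$ ($s{\left(Z \right)} = \frac{Z - 251}{Z + \left(Z + 206\right) \left(Z + 14\right)} = \frac{-251 + Z}{Z + \left(206 + Z\right) \left(14 + Z\right)} = \frac{-251 + Z}{Z + \left(14 + Z\right) \left(206 + Z\right)}$)
$- s{\left(227 \right)} = - \frac{-251 + 227}{2884 + 227^{2} + 221 \cdot 227} = - \frac{-24}{2884 + 51529 + 50167} = - \frac{-24}{104580} = \left(-1\right) \left(- \frac{2}{8715}\right) = \frac{2}{8715}$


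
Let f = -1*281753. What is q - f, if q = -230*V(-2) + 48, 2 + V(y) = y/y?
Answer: 282031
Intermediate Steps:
V(y) = -1 (V(y) = -2 + y/y = -2 + 1 = -1)
q = 278 (q = -230*(-1) + 48 = 230 + 48 = 278)
f = -281753
q - f = 278 - 1*(-281753) = 278 + 281753 = 282031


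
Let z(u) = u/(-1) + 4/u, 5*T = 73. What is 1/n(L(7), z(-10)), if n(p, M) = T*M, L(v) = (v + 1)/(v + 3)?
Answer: 25/3504 ≈ 0.0071347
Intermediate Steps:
T = 73/5 (T = (⅕)*73 = 73/5 ≈ 14.600)
z(u) = -u + 4/u (z(u) = u*(-1) + 4/u = -u + 4/u)
L(v) = (1 + v)/(3 + v)
n(p, M) = 73*M/5
1/n(L(7), z(-10)) = 1/(73*(-1*(-10) + 4/(-10))/5) = 1/(73*(10 + 4*(-⅒))/5) = 1/(73*(10 - ⅖)/5) = 1/((73/5)*(48/5)) = 1/(3504/25) = 25/3504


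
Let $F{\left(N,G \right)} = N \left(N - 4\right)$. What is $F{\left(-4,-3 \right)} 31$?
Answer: $992$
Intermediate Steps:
$F{\left(N,G \right)} = N \left(-4 + N\right)$
$F{\left(-4,-3 \right)} 31 = - 4 \left(-4 - 4\right) 31 = \left(-4\right) \left(-8\right) 31 = 32 \cdot 31 = 992$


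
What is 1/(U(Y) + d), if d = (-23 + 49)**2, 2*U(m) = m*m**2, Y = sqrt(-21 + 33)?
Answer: 169/114136 - 3*sqrt(3)/114136 ≈ 0.0014352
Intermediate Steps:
Y = 2*sqrt(3) (Y = sqrt(12) = 2*sqrt(3) ≈ 3.4641)
U(m) = m**3/2 (U(m) = (m*m**2)/2 = m**3/2)
d = 676 (d = 26**2 = 676)
1/(U(Y) + d) = 1/((2*sqrt(3))**3/2 + 676) = 1/((24*sqrt(3))/2 + 676) = 1/(12*sqrt(3) + 676) = 1/(676 + 12*sqrt(3))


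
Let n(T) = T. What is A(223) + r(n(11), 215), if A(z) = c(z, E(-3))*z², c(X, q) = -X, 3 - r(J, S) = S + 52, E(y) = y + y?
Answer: -11089831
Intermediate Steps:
E(y) = 2*y
r(J, S) = -49 - S (r(J, S) = 3 - (S + 52) = 3 - (52 + S) = 3 + (-52 - S) = -49 - S)
A(z) = -z³ (A(z) = (-z)*z² = -z³)
A(223) + r(n(11), 215) = -1*223³ + (-49 - 1*215) = -1*11089567 + (-49 - 215) = -11089567 - 264 = -11089831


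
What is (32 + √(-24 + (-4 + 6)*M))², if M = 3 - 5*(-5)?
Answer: 1056 + 256*√2 ≈ 1418.0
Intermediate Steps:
M = 28 (M = 3 + 25 = 28)
(32 + √(-24 + (-4 + 6)*M))² = (32 + √(-24 + (-4 + 6)*28))² = (32 + √(-24 + 2*28))² = (32 + √(-24 + 56))² = (32 + √32)² = (32 + 4*√2)²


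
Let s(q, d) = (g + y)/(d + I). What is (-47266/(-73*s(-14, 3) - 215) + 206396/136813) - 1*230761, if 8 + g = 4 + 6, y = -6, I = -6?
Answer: -29562531894515/128193781 ≈ -2.3061e+5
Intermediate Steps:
g = 2 (g = -8 + (4 + 6) = -8 + 10 = 2)
s(q, d) = -4/(-6 + d) (s(q, d) = (2 - 6)/(d - 6) = -4/(-6 + d))
(-47266/(-73*s(-14, 3) - 215) + 206396/136813) - 1*230761 = (-47266/(-(-292)/(-6 + 3) - 215) + 206396/136813) - 1*230761 = (-47266/(-(-292)/(-3) - 215) + 206396*(1/136813)) - 230761 = (-47266/(-(-292)*(-1)/3 - 215) + 206396/136813) - 230761 = (-47266/(-73*4/3 - 215) + 206396/136813) - 230761 = (-47266/(-292/3 - 215) + 206396/136813) - 230761 = (-47266/(-937/3) + 206396/136813) - 230761 = (-47266*(-3/937) + 206396/136813) - 230761 = (141798/937 + 206396/136813) - 230761 = 19593202826/128193781 - 230761 = -29562531894515/128193781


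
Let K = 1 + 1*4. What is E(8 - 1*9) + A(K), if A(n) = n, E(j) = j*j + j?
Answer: 5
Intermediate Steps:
K = 5 (K = 1 + 4 = 5)
E(j) = j + j² (E(j) = j² + j = j + j²)
E(8 - 1*9) + A(K) = (8 - 1*9)*(1 + (8 - 1*9)) + 5 = (8 - 9)*(1 + (8 - 9)) + 5 = -(1 - 1) + 5 = -1*0 + 5 = 0 + 5 = 5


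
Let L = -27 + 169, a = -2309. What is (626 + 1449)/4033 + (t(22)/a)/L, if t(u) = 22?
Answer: 340129062/661165987 ≈ 0.51444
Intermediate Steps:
L = 142
(626 + 1449)/4033 + (t(22)/a)/L = (626 + 1449)/4033 + (22/(-2309))/142 = 2075*(1/4033) + (22*(-1/2309))*(1/142) = 2075/4033 - 22/2309*1/142 = 2075/4033 - 11/163939 = 340129062/661165987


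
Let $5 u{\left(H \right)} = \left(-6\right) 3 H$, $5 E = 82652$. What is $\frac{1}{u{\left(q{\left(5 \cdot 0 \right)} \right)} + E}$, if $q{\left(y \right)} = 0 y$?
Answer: $\frac{5}{82652} \approx 6.0495 \cdot 10^{-5}$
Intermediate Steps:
$E = \frac{82652}{5}$ ($E = \frac{1}{5} \cdot 82652 = \frac{82652}{5} \approx 16530.0$)
$q{\left(y \right)} = 0$
$u{\left(H \right)} = - \frac{18 H}{5}$ ($u{\left(H \right)} = \frac{\left(-6\right) 3 H}{5} = \frac{\left(-18\right) H}{5} = - \frac{18 H}{5}$)
$\frac{1}{u{\left(q{\left(5 \cdot 0 \right)} \right)} + E} = \frac{1}{\left(- \frac{18}{5}\right) 0 + \frac{82652}{5}} = \frac{1}{0 + \frac{82652}{5}} = \frac{1}{\frac{82652}{5}} = \frac{5}{82652}$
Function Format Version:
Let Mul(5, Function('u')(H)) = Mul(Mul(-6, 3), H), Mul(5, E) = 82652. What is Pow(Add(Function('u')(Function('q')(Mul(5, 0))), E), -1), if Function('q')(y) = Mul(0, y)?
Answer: Rational(5, 82652) ≈ 6.0495e-5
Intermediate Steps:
E = Rational(82652, 5) (E = Mul(Rational(1, 5), 82652) = Rational(82652, 5) ≈ 16530.)
Function('q')(y) = 0
Function('u')(H) = Mul(Rational(-18, 5), H) (Function('u')(H) = Mul(Rational(1, 5), Mul(Mul(-6, 3), H)) = Mul(Rational(1, 5), Mul(-18, H)) = Mul(Rational(-18, 5), H))
Pow(Add(Function('u')(Function('q')(Mul(5, 0))), E), -1) = Pow(Add(Mul(Rational(-18, 5), 0), Rational(82652, 5)), -1) = Pow(Add(0, Rational(82652, 5)), -1) = Pow(Rational(82652, 5), -1) = Rational(5, 82652)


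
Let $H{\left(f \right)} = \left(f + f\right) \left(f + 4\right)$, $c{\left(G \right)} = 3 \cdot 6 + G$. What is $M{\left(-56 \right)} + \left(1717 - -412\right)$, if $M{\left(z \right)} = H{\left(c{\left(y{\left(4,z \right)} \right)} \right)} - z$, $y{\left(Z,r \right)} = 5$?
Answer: $3427$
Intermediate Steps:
$c{\left(G \right)} = 18 + G$
$H{\left(f \right)} = 2 f \left(4 + f\right)$
$M{\left(z \right)} = 1242 - z$ ($M{\left(z \right)} = 2 \left(18 + 5\right) \left(4 + \left(18 + 5\right)\right) - z = 2 \cdot 23 \left(4 + 23\right) - z = 2 \cdot 23 \cdot 27 - z = 1242 - z$)
$M{\left(-56 \right)} + \left(1717 - -412\right) = \left(1242 - -56\right) + \left(1717 - -412\right) = \left(1242 + 56\right) + \left(1717 + 412\right) = 1298 + 2129 = 3427$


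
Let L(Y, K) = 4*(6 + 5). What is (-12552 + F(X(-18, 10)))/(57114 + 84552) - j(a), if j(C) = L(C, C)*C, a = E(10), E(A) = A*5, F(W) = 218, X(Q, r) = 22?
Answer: -22262681/10119 ≈ -2200.1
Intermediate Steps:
L(Y, K) = 44 (L(Y, K) = 4*11 = 44)
E(A) = 5*A
a = 50 (a = 5*10 = 50)
j(C) = 44*C
(-12552 + F(X(-18, 10)))/(57114 + 84552) - j(a) = (-12552 + 218)/(57114 + 84552) - 44*50 = -12334/141666 - 1*2200 = -12334*1/141666 - 2200 = -881/10119 - 2200 = -22262681/10119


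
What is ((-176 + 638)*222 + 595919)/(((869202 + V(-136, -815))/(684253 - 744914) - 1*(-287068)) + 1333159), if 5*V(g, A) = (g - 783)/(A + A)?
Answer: 345321019693450/801012324885831 ≈ 0.43111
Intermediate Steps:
V(g, A) = (-783 + g)/(10*A) (V(g, A) = ((g - 783)/(A + A))/5 = ((-783 + g)/((2*A)))/5 = ((-783 + g)*(1/(2*A)))/5 = ((-783 + g)/(2*A))/5 = (-783 + g)/(10*A))
((-176 + 638)*222 + 595919)/(((869202 + V(-136, -815))/(684253 - 744914) - 1*(-287068)) + 1333159) = ((-176 + 638)*222 + 595919)/(((869202 + (1/10)*(-783 - 136)/(-815))/(684253 - 744914) - 1*(-287068)) + 1333159) = (462*222 + 595919)/(((869202 + (1/10)*(-1/815)*(-919))/(-60661) + 287068) + 1333159) = (102564 + 595919)/(((869202 + 919/8150)*(-1/60661) + 287068) + 1333159) = 698483/(((7083997219/8150)*(-1/60661) + 287068) + 1333159) = 698483/((-7083997219/494387150 + 287068) + 1333159) = 698483/(141915646378981/494387150 + 1333159) = 698483/(801012324885831/494387150) = 698483*(494387150/801012324885831) = 345321019693450/801012324885831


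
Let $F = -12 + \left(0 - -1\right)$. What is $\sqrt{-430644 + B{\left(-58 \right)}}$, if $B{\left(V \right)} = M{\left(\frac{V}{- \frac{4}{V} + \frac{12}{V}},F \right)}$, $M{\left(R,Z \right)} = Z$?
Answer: $i \sqrt{430655} \approx 656.24 i$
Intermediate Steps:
$F = -11$ ($F = -12 + \left(0 + 1\right) = -12 + 1 = -11$)
$B{\left(V \right)} = -11$
$\sqrt{-430644 + B{\left(-58 \right)}} = \sqrt{-430644 - 11} = \sqrt{-430655} = i \sqrt{430655}$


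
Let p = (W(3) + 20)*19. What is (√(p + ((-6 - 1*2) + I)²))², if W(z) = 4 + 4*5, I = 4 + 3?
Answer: 837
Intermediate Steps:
I = 7
W(z) = 24 (W(z) = 4 + 20 = 24)
p = 836 (p = (24 + 20)*19 = 44*19 = 836)
(√(p + ((-6 - 1*2) + I)²))² = (√(836 + ((-6 - 1*2) + 7)²))² = (√(836 + ((-6 - 2) + 7)²))² = (√(836 + (-8 + 7)²))² = (√(836 + (-1)²))² = (√(836 + 1))² = (√837)² = (3*√93)² = 837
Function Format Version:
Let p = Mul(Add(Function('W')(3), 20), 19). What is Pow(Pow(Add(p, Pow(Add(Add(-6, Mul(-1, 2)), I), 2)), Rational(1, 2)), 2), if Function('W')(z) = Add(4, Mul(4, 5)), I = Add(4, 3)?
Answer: 837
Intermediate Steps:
I = 7
Function('W')(z) = 24 (Function('W')(z) = Add(4, 20) = 24)
p = 836 (p = Mul(Add(24, 20), 19) = Mul(44, 19) = 836)
Pow(Pow(Add(p, Pow(Add(Add(-6, Mul(-1, 2)), I), 2)), Rational(1, 2)), 2) = Pow(Pow(Add(836, Pow(Add(Add(-6, Mul(-1, 2)), 7), 2)), Rational(1, 2)), 2) = Pow(Pow(Add(836, Pow(Add(Add(-6, -2), 7), 2)), Rational(1, 2)), 2) = Pow(Pow(Add(836, Pow(Add(-8, 7), 2)), Rational(1, 2)), 2) = Pow(Pow(Add(836, Pow(-1, 2)), Rational(1, 2)), 2) = Pow(Pow(Add(836, 1), Rational(1, 2)), 2) = Pow(Pow(837, Rational(1, 2)), 2) = Pow(Mul(3, Pow(93, Rational(1, 2))), 2) = 837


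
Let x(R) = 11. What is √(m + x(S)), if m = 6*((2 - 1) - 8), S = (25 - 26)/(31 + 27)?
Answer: I*√31 ≈ 5.5678*I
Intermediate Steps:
S = -1/58 ≈ -0.017241
m = -42 (m = 6*(1 - 8) = 6*(-7) = -42)
√(m + x(S)) = √(-42 + 11) = √(-31) = I*√31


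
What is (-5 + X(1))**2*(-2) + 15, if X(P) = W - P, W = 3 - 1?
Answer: -17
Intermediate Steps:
W = 2
X(P) = 2 - P
(-5 + X(1))**2*(-2) + 15 = (-5 + (2 - 1*1))**2*(-2) + 15 = (-5 + (2 - 1))**2*(-2) + 15 = (-5 + 1)**2*(-2) + 15 = (-4)**2*(-2) + 15 = 16*(-2) + 15 = -32 + 15 = -17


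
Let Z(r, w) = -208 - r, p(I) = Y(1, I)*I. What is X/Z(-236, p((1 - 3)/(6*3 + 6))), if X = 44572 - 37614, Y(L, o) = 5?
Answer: 497/2 ≈ 248.50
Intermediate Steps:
p(I) = 5*I
X = 6958
X/Z(-236, p((1 - 3)/(6*3 + 6))) = 6958/(-208 - 1*(-236)) = 6958/(-208 + 236) = 6958/28 = 6958*(1/28) = 497/2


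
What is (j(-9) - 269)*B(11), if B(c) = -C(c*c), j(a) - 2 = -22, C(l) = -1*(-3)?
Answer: 867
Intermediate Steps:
C(l) = 3
j(a) = -20 (j(a) = 2 - 22 = -20)
B(c) = -3 (B(c) = -1*3 = -3)
(j(-9) - 269)*B(11) = (-20 - 269)*(-3) = -289*(-3) = 867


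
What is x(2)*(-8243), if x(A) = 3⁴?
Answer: -667683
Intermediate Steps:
x(A) = 81
x(2)*(-8243) = 81*(-8243) = -667683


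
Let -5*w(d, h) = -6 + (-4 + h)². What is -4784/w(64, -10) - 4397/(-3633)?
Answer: 8773679/69027 ≈ 127.10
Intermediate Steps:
w(d, h) = 6/5 - (-4 + h)²/5 (w(d, h) = -(-6 + (-4 + h)²)/5 = 6/5 - (-4 + h)²/5)
-4784/w(64, -10) - 4397/(-3633) = -4784/(6/5 - (-4 - 10)²/5) - 4397/(-3633) = -4784/(6/5 - ⅕*(-14)²) - 4397*(-1/3633) = -4784/(6/5 - ⅕*196) + 4397/3633 = -4784/(6/5 - 196/5) + 4397/3633 = -4784/(-38) + 4397/3633 = -4784*(-1/38) + 4397/3633 = 2392/19 + 4397/3633 = 8773679/69027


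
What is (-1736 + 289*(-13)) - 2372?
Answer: -7865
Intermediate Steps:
(-1736 + 289*(-13)) - 2372 = (-1736 - 3757) - 2372 = -5493 - 2372 = -7865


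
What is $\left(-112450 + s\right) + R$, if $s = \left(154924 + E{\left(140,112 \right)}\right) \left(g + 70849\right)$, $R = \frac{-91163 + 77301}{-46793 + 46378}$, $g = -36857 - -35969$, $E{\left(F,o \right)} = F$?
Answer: $\frac{4502052836272}{415} \approx 1.0848 \cdot 10^{10}$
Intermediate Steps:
$g = -888$ ($g = -36857 + 35969 = -888$)
$R = \frac{13862}{415}$ ($R = - \frac{13862}{-415} = \left(-13862\right) \left(- \frac{1}{415}\right) = \frac{13862}{415} \approx 33.402$)
$s = 10848432504$ ($s = \left(154924 + 140\right) \left(-888 + 70849\right) = 155064 \cdot 69961 = 10848432504$)
$\left(-112450 + s\right) + R = \left(-112450 + 10848432504\right) + \frac{13862}{415} = 10848320054 + \frac{13862}{415} = \frac{4502052836272}{415}$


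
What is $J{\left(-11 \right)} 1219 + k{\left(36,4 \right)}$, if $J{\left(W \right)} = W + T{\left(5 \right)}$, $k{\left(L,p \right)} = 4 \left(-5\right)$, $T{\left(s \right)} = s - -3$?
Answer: $-3677$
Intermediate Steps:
$T{\left(s \right)} = 3 + s$ ($T{\left(s \right)} = s + 3 = 3 + s$)
$k{\left(L,p \right)} = -20$
$J{\left(W \right)} = 8 + W$ ($J{\left(W \right)} = W + \left(3 + 5\right) = W + 8 = 8 + W$)
$J{\left(-11 \right)} 1219 + k{\left(36,4 \right)} = \left(8 - 11\right) 1219 - 20 = \left(-3\right) 1219 - 20 = -3657 - 20 = -3677$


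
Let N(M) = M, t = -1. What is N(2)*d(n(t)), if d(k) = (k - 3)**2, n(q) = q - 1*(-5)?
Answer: 2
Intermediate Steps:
n(q) = 5 + q (n(q) = q + 5 = 5 + q)
d(k) = (-3 + k)**2
N(2)*d(n(t)) = 2*(-3 + (5 - 1))**2 = 2*(-3 + 4)**2 = 2*1**2 = 2*1 = 2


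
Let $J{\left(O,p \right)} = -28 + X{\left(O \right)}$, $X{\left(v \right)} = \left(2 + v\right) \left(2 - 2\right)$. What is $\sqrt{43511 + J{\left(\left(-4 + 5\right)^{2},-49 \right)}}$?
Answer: $\sqrt{43483} \approx 208.53$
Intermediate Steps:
$X{\left(v \right)} = 0$ ($X{\left(v \right)} = \left(2 + v\right) 0 = 0$)
$J{\left(O,p \right)} = -28$ ($J{\left(O,p \right)} = -28 + 0 = -28$)
$\sqrt{43511 + J{\left(\left(-4 + 5\right)^{2},-49 \right)}} = \sqrt{43511 - 28} = \sqrt{43483}$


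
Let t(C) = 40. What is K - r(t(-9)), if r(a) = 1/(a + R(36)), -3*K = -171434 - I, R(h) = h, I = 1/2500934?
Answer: 16292310784165/285106476 ≈ 57145.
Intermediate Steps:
I = 1/2500934 ≈ 3.9985e-7
K = 428745119357/7502802 (K = -(-171434 - 1*1/2500934)/3 = -(-171434 - 1/2500934)/3 = -⅓*(-428745119357/2500934) = 428745119357/7502802 ≈ 57145.)
r(a) = 1/(36 + a) (r(a) = 1/(a + 36) = 1/(36 + a))
K - r(t(-9)) = 428745119357/7502802 - 1/(36 + 40) = 428745119357/7502802 - 1/76 = 16292310784165/285106476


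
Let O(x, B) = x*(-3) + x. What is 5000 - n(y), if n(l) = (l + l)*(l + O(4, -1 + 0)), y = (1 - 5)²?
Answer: 4744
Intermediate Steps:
y = 16 (y = (-4)² = 16)
O(x, B) = -2*x (O(x, B) = -3*x + x = -2*x)
n(l) = 2*l*(-8 + l) (n(l) = (l + l)*(l - 2*4) = (2*l)*(l - 8) = (2*l)*(-8 + l) = 2*l*(-8 + l))
5000 - n(y) = 5000 - 2*16*(-8 + 16) = 5000 - 2*16*8 = 5000 - 1*256 = 5000 - 256 = 4744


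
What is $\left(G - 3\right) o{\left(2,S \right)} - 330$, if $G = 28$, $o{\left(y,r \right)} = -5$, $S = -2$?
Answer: $-455$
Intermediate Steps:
$\left(G - 3\right) o{\left(2,S \right)} - 330 = \left(28 - 3\right) \left(-5\right) - 330 = 25 \left(-5\right) - 330 = -125 - 330 = -455$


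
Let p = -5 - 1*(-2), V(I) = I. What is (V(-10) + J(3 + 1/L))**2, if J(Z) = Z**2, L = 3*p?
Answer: 17956/6561 ≈ 2.7368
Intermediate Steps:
p = -3 (p = -5 + 2 = -3)
L = -9 (L = 3*(-3) = -9)
(V(-10) + J(3 + 1/L))**2 = (-10 + (3 + 1/(-9))**2)**2 = (-10 + (3 - 1/9)**2)**2 = (-10 + (26/9)**2)**2 = (-10 + 676/81)**2 = (-134/81)**2 = 17956/6561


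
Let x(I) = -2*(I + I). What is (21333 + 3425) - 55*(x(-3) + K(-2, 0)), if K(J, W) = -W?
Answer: 24098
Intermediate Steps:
x(I) = -4*I
(21333 + 3425) - 55*(x(-3) + K(-2, 0)) = (21333 + 3425) - 55*(-4*(-3) - 1*0) = 24758 - 55*(12 + 0) = 24758 - 55*12 = 24758 - 660 = 24098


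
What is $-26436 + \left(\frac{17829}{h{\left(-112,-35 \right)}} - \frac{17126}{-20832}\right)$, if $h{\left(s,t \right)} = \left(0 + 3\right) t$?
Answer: $- \frac{1385587249}{52080} \approx -26605.0$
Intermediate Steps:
$h{\left(s,t \right)} = 3 t$
$-26436 + \left(\frac{17829}{h{\left(-112,-35 \right)}} - \frac{17126}{-20832}\right) = -26436 + \left(\frac{17829}{3 \left(-35\right)} - \frac{17126}{-20832}\right) = -26436 + \left(\frac{17829}{-105} - - \frac{8563}{10416}\right) = -26436 + \left(17829 \left(- \frac{1}{105}\right) + \frac{8563}{10416}\right) = -26436 + \left(- \frac{849}{5} + \frac{8563}{10416}\right) = -26436 - \frac{8800369}{52080} = - \frac{1385587249}{52080}$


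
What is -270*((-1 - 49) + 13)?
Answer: 9990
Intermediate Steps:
-270*((-1 - 49) + 13) = -270*(-50 + 13) = -270*(-37) = 9990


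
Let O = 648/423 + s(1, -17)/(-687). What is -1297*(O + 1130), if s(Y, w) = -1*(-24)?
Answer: -15795257694/10763 ≈ -1.4676e+6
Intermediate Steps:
s(Y, w) = 24
O = 16112/10763 (O = 648/423 + 24/(-687) = 648*(1/423) + 24*(-1/687) = 72/47 - 8/229 = 16112/10763 ≈ 1.4970)
-1297*(O + 1130) = -1297*(16112/10763 + 1130) = -1297*12178302/10763 = -1*15795257694/10763 = -15795257694/10763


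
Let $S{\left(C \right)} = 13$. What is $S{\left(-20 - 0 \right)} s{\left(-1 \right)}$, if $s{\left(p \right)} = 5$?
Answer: $65$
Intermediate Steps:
$S{\left(-20 - 0 \right)} s{\left(-1 \right)} = 13 \cdot 5 = 65$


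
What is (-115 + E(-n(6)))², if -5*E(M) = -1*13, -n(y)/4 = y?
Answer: 315844/25 ≈ 12634.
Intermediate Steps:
n(y) = -4*y
E(M) = 13/5 (E(M) = -(-1)*13/5 = -⅕*(-13) = 13/5)
(-115 + E(-n(6)))² = (-115 + 13/5)² = (-562/5)² = 315844/25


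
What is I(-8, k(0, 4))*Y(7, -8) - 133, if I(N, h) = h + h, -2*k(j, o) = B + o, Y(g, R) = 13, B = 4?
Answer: -237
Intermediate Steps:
k(j, o) = -2 - o/2 (k(j, o) = -(4 + o)/2 = -2 - o/2)
I(N, h) = 2*h
I(-8, k(0, 4))*Y(7, -8) - 133 = (2*(-2 - 1/2*4))*13 - 133 = (2*(-2 - 2))*13 - 133 = (2*(-4))*13 - 133 = -8*13 - 133 = -104 - 133 = -237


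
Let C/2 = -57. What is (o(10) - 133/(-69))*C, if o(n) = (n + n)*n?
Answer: -529454/23 ≈ -23020.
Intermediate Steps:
C = -114 (C = 2*(-57) = -114)
o(n) = 2*n² (o(n) = (2*n)*n = 2*n²)
(o(10) - 133/(-69))*C = (2*10² - 133/(-69))*(-114) = (2*100 - 133*(-1/69))*(-114) = (200 + 133/69)*(-114) = (13933/69)*(-114) = -529454/23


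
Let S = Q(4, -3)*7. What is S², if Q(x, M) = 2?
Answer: 196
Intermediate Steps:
S = 14 (S = 2*7 = 14)
S² = 14² = 196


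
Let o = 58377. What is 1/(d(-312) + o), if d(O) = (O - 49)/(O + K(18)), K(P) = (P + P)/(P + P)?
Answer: 311/18155608 ≈ 1.7130e-5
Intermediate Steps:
K(P) = 1 (K(P) = (2*P)/((2*P)) = (2*P)*(1/(2*P)) = 1)
d(O) = (-49 + O)/(1 + O) (d(O) = (O - 49)/(O + 1) = (-49 + O)/(1 + O))
1/(d(-312) + o) = 1/((-49 - 312)/(1 - 312) + 58377) = 1/(-361/(-311) + 58377) = 1/(-1/311*(-361) + 58377) = 1/(361/311 + 58377) = 1/(18155608/311) = 311/18155608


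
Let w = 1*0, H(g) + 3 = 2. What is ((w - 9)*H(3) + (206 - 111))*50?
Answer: 5200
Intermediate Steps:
H(g) = -1 (H(g) = -3 + 2 = -1)
w = 0
((w - 9)*H(3) + (206 - 111))*50 = ((0 - 9)*(-1) + (206 - 111))*50 = (-9*(-1) + 95)*50 = (9 + 95)*50 = 104*50 = 5200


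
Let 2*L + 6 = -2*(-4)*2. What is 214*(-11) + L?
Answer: -2349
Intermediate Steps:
L = 5 (L = -3 + (-2*(-4)*2)/2 = -3 + (8*2)/2 = -3 + (1/2)*16 = -3 + 8 = 5)
214*(-11) + L = 214*(-11) + 5 = -2354 + 5 = -2349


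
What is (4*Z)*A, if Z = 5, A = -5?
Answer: -100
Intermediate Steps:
(4*Z)*A = (4*5)*(-5) = 20*(-5) = -100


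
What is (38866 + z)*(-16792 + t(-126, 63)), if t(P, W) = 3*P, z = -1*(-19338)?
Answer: -999362680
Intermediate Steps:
z = 19338
(38866 + z)*(-16792 + t(-126, 63)) = (38866 + 19338)*(-16792 + 3*(-126)) = 58204*(-16792 - 378) = 58204*(-17170) = -999362680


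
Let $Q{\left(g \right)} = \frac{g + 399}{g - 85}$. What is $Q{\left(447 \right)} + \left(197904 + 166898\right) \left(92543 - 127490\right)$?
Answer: $- \frac{2307521123991}{181} \approx -1.2749 \cdot 10^{10}$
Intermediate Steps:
$Q{\left(g \right)} = \frac{399 + g}{-85 + g}$
$Q{\left(447 \right)} + \left(197904 + 166898\right) \left(92543 - 127490\right) = \frac{399 + 447}{-85 + 447} + \left(197904 + 166898\right) \left(92543 - 127490\right) = \frac{1}{362} \cdot 846 + 364802 \left(-34947\right) = \frac{1}{362} \cdot 846 - 12748735494 = \frac{423}{181} - 12748735494 = - \frac{2307521123991}{181}$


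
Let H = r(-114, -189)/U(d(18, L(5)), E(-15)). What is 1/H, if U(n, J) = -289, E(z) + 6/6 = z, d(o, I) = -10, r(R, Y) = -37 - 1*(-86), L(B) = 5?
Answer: -289/49 ≈ -5.8980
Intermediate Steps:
r(R, Y) = 49 (r(R, Y) = -37 + 86 = 49)
E(z) = -1 + z
H = -49/289 (H = 49/(-289) = 49*(-1/289) = -49/289 ≈ -0.16955)
1/H = 1/(-49/289) = -289/49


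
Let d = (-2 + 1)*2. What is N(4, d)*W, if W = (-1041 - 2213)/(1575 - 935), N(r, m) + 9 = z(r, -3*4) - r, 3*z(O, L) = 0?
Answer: 21151/320 ≈ 66.097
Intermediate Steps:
z(O, L) = 0 (z(O, L) = (⅓)*0 = 0)
d = -2 (d = -1*2 = -2)
N(r, m) = -9 - r (N(r, m) = -9 + (0 - r) = -9 - r)
W = -1627/320 (W = -3254/640 = -3254*1/640 = -1627/320 ≈ -5.0844)
N(4, d)*W = (-9 - 1*4)*(-1627/320) = (-9 - 4)*(-1627/320) = -13*(-1627/320) = 21151/320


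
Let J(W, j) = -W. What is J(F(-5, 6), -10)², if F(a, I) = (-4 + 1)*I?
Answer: 324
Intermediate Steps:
F(a, I) = -3*I
J(F(-5, 6), -10)² = (-(-3)*6)² = (-1*(-18))² = 18² = 324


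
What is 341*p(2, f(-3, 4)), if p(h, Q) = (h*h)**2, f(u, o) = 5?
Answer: 5456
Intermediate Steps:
p(h, Q) = h**4 (p(h, Q) = (h**2)**2 = h**4)
341*p(2, f(-3, 4)) = 341*2**4 = 341*16 = 5456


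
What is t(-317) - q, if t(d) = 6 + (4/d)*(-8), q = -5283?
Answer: 1676645/317 ≈ 5289.1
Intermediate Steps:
t(d) = 6 - 32/d
t(-317) - q = (6 - 32/(-317)) - 1*(-5283) = (6 - 32*(-1/317)) + 5283 = (6 + 32/317) + 5283 = 1934/317 + 5283 = 1676645/317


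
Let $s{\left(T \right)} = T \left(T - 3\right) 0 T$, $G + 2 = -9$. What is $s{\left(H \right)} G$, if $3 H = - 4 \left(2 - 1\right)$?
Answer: $0$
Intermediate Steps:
$G = -11$ ($G = -2 - 9 = -11$)
$H = - \frac{4}{3}$ ($H = \frac{\left(-4\right) \left(2 - 1\right)}{3} = \frac{\left(-4\right) 1}{3} = \frac{1}{3} \left(-4\right) = - \frac{4}{3} \approx -1.3333$)
$s{\left(T \right)} = 0$ ($s{\left(T \right)} = T \left(-3 + T\right) 0 T = T 0 T = 0 T = 0$)
$s{\left(H \right)} G = 0 \left(-11\right) = 0$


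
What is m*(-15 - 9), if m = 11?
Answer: -264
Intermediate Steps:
m*(-15 - 9) = 11*(-15 - 9) = 11*(-24) = -264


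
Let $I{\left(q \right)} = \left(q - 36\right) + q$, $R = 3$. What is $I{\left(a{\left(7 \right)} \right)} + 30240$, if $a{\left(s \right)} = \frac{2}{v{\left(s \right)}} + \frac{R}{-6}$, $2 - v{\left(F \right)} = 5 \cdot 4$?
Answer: $\frac{271825}{9} \approx 30203.0$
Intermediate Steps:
$v{\left(F \right)} = -18$ ($v{\left(F \right)} = 2 - 5 \cdot 4 = 2 - 20 = -18$)
$a{\left(s \right)} = - \frac{11}{18}$ ($a{\left(s \right)} = \frac{2}{-18} + \frac{3}{-6} = 2 \left(- \frac{1}{18}\right) + 3 \left(- \frac{1}{6}\right) = - \frac{1}{9} - \frac{1}{2} = - \frac{11}{18}$)
$I{\left(q \right)} = -36 + 2 q$ ($I{\left(q \right)} = \left(-36 + q\right) + q = -36 + 2 q$)
$I{\left(a{\left(7 \right)} \right)} + 30240 = \left(-36 + 2 \left(- \frac{11}{18}\right)\right) + 30240 = \left(-36 - \frac{11}{9}\right) + 30240 = - \frac{335}{9} + 30240 = \frac{271825}{9}$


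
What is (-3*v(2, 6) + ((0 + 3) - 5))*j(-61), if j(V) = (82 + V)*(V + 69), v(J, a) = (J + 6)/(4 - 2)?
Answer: -2352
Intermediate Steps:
v(J, a) = 3 + J/2 (v(J, a) = (6 + J)/2 = (6 + J)*(½) = 3 + J/2)
j(V) = (69 + V)*(82 + V) (j(V) = (82 + V)*(69 + V) = (69 + V)*(82 + V))
(-3*v(2, 6) + ((0 + 3) - 5))*j(-61) = (-3*(3 + (½)*2) + ((0 + 3) - 5))*(5658 + (-61)² + 151*(-61)) = (-3*(3 + 1) + (3 - 5))*(5658 + 3721 - 9211) = (-3*4 - 2)*168 = (-12 - 2)*168 = -14*168 = -2352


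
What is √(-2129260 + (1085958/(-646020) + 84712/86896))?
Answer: 2*I*√5056096790500002729190/97459295 ≈ 1459.2*I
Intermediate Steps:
√(-2129260 + (1085958/(-646020) + 84712/86896)) = √(-2129260 + (1085958*(-1/646020) + 84712*(1/86896))) = √(-2129260 + (-60331/35890 + 10589/10862)) = √(-2129260 - 68819028/97459295) = √(-207516247290728/97459295) = 2*I*√5056096790500002729190/97459295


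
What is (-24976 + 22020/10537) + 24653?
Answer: -3381431/10537 ≈ -320.91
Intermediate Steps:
(-24976 + 22020/10537) + 24653 = -263150092/10537 + 24653 = -3381431/10537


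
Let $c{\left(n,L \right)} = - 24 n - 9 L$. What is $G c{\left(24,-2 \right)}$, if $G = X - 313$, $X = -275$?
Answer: $328104$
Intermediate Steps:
$G = -588$ ($G = -275 - 313 = -588$)
$G c{\left(24,-2 \right)} = - 588 \left(\left(-24\right) 24 - -18\right) = - 588 \left(-576 + 18\right) = \left(-588\right) \left(-558\right) = 328104$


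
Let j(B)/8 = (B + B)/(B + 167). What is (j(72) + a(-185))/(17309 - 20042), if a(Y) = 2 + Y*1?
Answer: 14195/217729 ≈ 0.065196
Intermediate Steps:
a(Y) = 2 + Y
j(B) = 16*B/(167 + B) (j(B) = 8*((B + B)/(B + 167)) = 8*((2*B)/(167 + B)) = 8*(2*B/(167 + B)) = 16*B/(167 + B))
(j(72) + a(-185))/(17309 - 20042) = (16*72/(167 + 72) + (2 - 185))/(17309 - 20042) = (16*72/239 - 183)/(-2733) = (16*72*(1/239) - 183)*(-1/2733) = (1152/239 - 183)*(-1/2733) = -42585/239*(-1/2733) = 14195/217729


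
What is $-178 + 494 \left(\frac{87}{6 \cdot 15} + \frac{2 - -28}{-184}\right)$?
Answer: $\frac{151103}{690} \approx 218.99$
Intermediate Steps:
$-178 + 494 \left(\frac{87}{6 \cdot 15} + \frac{2 - -28}{-184}\right) = -178 + 494 \left(\frac{87}{90} + \left(2 + 28\right) \left(- \frac{1}{184}\right)\right) = -178 + 494 \left(87 \cdot \frac{1}{90} + 30 \left(- \frac{1}{184}\right)\right) = -178 + 494 \left(\frac{29}{30} - \frac{15}{92}\right) = -178 + 494 \cdot \frac{1109}{1380} = -178 + \frac{273923}{690} = \frac{151103}{690}$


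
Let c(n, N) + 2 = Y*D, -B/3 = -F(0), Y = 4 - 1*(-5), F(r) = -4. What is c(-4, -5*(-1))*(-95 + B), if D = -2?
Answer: 2140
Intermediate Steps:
Y = 9 (Y = 4 + 5 = 9)
B = -12 (B = -(-3)*(-4) = -3*4 = -12)
c(n, N) = -20 (c(n, N) = -2 + 9*(-2) = -2 - 18 = -20)
c(-4, -5*(-1))*(-95 + B) = -20*(-95 - 12) = -20*(-107) = 2140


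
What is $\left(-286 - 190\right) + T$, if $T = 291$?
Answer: $-185$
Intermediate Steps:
$\left(-286 - 190\right) + T = \left(-286 - 190\right) + 291 = -476 + 291 = -185$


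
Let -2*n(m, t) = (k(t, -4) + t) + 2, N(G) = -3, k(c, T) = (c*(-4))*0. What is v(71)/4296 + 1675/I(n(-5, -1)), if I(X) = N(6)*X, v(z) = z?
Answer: 4797271/4296 ≈ 1116.7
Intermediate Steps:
k(c, T) = 0 (k(c, T) = -4*c*0 = 0)
n(m, t) = -1 - t/2 (n(m, t) = -((0 + t) + 2)/2 = -(t + 2)/2 = -(2 + t)/2 = -1 - t/2)
I(X) = -3*X
v(71)/4296 + 1675/I(n(-5, -1)) = 71/4296 + 1675/((-3*(-1 - ½*(-1)))) = 71*(1/4296) + 1675/((-3*(-1 + ½))) = 71/4296 + 1675/((-3*(-½))) = 71/4296 + 1675/(3/2) = 71/4296 + 1675*(⅔) = 71/4296 + 3350/3 = 4797271/4296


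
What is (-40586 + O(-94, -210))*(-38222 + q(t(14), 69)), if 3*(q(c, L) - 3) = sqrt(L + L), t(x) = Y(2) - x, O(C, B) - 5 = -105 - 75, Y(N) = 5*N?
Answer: 1557844659 - 13587*sqrt(138) ≈ 1.5577e+9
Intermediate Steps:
O(C, B) = -175 (O(C, B) = 5 + (-105 - 75) = 5 - 180 = -175)
t(x) = 10 - x (t(x) = 5*2 - x = 10 - x)
q(c, L) = 3 + sqrt(2)*sqrt(L)/3 (q(c, L) = 3 + sqrt(L + L)/3 = 3 + sqrt(2*L)/3 = 3 + (sqrt(2)*sqrt(L))/3 = 3 + sqrt(2)*sqrt(L)/3)
(-40586 + O(-94, -210))*(-38222 + q(t(14), 69)) = (-40586 - 175)*(-38222 + (3 + sqrt(2)*sqrt(69)/3)) = -40761*(-38222 + (3 + sqrt(138)/3)) = -40761*(-38219 + sqrt(138)/3) = 1557844659 - 13587*sqrt(138)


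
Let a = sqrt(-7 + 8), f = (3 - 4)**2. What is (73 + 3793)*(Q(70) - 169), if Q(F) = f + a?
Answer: -645622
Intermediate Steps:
f = 1 (f = (-1)**2 = 1)
a = 1 (a = sqrt(1) = 1)
Q(F) = 2 (Q(F) = 1 + 1 = 2)
(73 + 3793)*(Q(70) - 169) = (73 + 3793)*(2 - 169) = 3866*(-167) = -645622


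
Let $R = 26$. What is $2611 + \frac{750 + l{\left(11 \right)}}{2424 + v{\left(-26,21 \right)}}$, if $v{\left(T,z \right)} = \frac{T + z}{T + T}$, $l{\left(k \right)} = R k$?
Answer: $\frac{329178255}{126053} \approx 2611.4$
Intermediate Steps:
$l{\left(k \right)} = 26 k$
$v{\left(T,z \right)} = \frac{T + z}{2 T}$
$2611 + \frac{750 + l{\left(11 \right)}}{2424 + v{\left(-26,21 \right)}} = 2611 + \frac{750 + 26 \cdot 11}{2424 + \frac{-26 + 21}{2 \left(-26\right)}} = 2611 + \frac{750 + 286}{2424 + \frac{1}{2} \left(- \frac{1}{26}\right) \left(-5\right)} = 2611 + \frac{1036}{2424 + \frac{5}{52}} = 2611 + \frac{1036}{\frac{126053}{52}} = 2611 + 1036 \cdot \frac{52}{126053} = 2611 + \frac{53872}{126053} = \frac{329178255}{126053}$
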